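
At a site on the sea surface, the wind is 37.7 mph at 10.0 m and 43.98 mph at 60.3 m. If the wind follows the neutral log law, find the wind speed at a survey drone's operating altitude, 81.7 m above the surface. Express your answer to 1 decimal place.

45.0 mph

Log law: V ∝ ln(z/z₀). From the pair, with r = V₁/V₂ = 0.85721,
ln z₀ = (ln z₁ − r·ln z₂)/(1 − r) = (2.3026 − 0.85721×4.0993)/0.14279 = -8.4836 → z₀ = 0.0002068 m
V₃ = V₁ · ln(z₃/z₀)/ln(z₁/z₀) = 37.7 × 12.8867/10.7862 = 45.0416 mph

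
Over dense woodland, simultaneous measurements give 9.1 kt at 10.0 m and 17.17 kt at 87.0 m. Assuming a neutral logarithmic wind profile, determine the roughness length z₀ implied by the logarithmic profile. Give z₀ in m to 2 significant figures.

z₀ ≈ 0.87 m

Log law: V(z) ∝ ln(z/z₀). With r = V₁/V₂ = 9.1/17.17 = 0.52999,
r · ln(z₂/z₀) = ln(z₁/z₀) ⇒ ln z₀ = (ln z₁ − r·ln z₂)/(1 − r)
ln z₀ = (2.30259 − 0.52999×4.46591) / 0.47001 = -0.1368
z₀ = exp(-0.1368) = 0.8721 m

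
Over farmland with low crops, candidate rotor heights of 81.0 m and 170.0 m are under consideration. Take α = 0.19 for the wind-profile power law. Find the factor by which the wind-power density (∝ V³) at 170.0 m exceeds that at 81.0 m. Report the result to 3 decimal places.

Speed ratio: V_B/V_A = (z_B/z_A)^α = (170.0/81.0)^0.19 = (2.0988)^0.19 = 1.15126
Power-density ratio: P_B/P_A = (V_B/V_A)³ = (1.15126)³ = 1.52588

1.526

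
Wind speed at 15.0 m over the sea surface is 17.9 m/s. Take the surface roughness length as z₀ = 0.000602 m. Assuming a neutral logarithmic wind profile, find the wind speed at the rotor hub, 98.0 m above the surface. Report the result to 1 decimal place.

21.2 m/s

Log law: V(z) ∝ ln(z/z₀), so V₂/V₁ = ln(z₂/z₀) / ln(z₁/z₀).
ln(98.0/0.000602) = 12.0002, ln(15.0/0.000602) = 10.1233
V₂ = 17.9 × 12.0002/10.1233 = 17.9 × 1.1854 = 21.2188 m/s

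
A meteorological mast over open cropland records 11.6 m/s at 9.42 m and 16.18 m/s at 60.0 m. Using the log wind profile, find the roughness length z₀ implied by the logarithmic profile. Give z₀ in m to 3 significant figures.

Log law: V(z) ∝ ln(z/z₀). With r = V₁/V₂ = 11.6/16.18 = 0.71693,
r · ln(z₂/z₀) = ln(z₁/z₀) ⇒ ln z₀ = (ln z₁ − r·ln z₂)/(1 − r)
ln z₀ = (2.24284 − 0.71693×4.09434) / 0.28307 = -2.4466
z₀ = exp(-2.4466) = 0.08659 m

z₀ ≈ 0.0866 m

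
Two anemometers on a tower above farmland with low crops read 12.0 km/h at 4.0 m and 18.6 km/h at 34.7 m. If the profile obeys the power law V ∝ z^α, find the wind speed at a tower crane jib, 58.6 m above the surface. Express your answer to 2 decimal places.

20.69 km/h

First find α: α = ln(V₂/V₁)/ln(z₂/z₁) = ln(18.6/12.0)/ln(34.7/4.0) = 0.43825/2.16045 = 0.2029
Extrapolate from 34.7 m to 58.6 m: V₃ = 18.6 × (58.6/34.7)^0.2029 = 18.6 × 1.1121 = 20.6860 km/h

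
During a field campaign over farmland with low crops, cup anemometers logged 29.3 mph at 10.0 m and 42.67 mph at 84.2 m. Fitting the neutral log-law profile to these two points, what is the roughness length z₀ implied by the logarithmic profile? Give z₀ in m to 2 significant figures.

Log law: V(z) ∝ ln(z/z₀). With r = V₁/V₂ = 29.3/42.67 = 0.68667,
r · ln(z₂/z₀) = ln(z₁/z₀) ⇒ ln z₀ = (ln z₁ − r·ln z₂)/(1 − r)
ln z₀ = (2.30259 − 0.68667×4.43319) / 0.31333 = -2.3666
z₀ = exp(-2.3666) = 0.09380 m

z₀ ≈ 0.094 m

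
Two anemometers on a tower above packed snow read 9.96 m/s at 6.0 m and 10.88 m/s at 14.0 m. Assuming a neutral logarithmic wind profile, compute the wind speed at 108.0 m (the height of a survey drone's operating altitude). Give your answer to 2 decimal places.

Log law: V ∝ ln(z/z₀). From the pair, with r = V₁/V₂ = 0.91544,
ln z₀ = (ln z₁ − r·ln z₂)/(1 − r) = (1.7918 − 0.91544×2.6391)/0.08456 = -7.3812 → z₀ = 0.0006229 m
V₃ = V₁ · ln(z₃/z₀)/ln(z₁/z₀) = 9.96 × 12.0633/9.1729 = 13.0984 m/s

13.10 m/s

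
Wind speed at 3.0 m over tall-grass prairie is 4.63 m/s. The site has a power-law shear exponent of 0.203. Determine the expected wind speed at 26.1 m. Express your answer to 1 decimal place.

7.2 m/s

Power-law profile: V₂ = V₁ · (z₂/z₁)^α
V₂ = 4.63 × (26.1/3.0)^0.203 = 4.63 × (8.7000)^0.203
    = 4.63 × 1.5514 = 7.1830 m/s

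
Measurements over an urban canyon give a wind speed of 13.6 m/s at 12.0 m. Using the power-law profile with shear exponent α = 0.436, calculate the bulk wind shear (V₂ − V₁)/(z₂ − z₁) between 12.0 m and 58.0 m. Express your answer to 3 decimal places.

0.292 m/s/m

Power law: V₂ = V₁ · (z₂/z₁)^α = 13.6 × (4.8333)^0.436 = 27.0315 m/s
ΔV/Δz = (27.0315 − 13.6)/(58.0 − 12.0) = 13.4315/46.0000 = 0.29199 m/s/m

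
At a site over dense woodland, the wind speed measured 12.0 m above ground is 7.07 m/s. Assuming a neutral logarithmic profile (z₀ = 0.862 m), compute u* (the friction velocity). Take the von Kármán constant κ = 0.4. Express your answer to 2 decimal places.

u* ≈ 1.07 m/s

Log law: V(z) = (u*/κ) · ln(z/z₀) ⇒ u* = κ · V / ln(z/z₀)
u* = 0.4 × 7.07 / ln(12.0/0.862) = 0.4 × 7.07 / 2.6334
   = 2.8280 / 2.6334 = 1.0739 m/s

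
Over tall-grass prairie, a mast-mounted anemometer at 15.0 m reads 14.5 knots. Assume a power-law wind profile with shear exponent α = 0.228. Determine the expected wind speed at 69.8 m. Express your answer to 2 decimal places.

20.59 knots

Power-law profile: V₂ = V₁ · (z₂/z₁)^α
V₂ = 14.5 × (69.8/15.0)^0.228 = 14.5 × (4.6533)^0.228
    = 14.5 × 1.4199 = 20.5882 knots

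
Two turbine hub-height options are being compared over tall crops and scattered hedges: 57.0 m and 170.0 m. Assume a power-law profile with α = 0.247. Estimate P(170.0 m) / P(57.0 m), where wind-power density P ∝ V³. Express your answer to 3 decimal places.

Speed ratio: V_B/V_A = (z_B/z_A)^α = (170.0/57.0)^0.247 = (2.9825)^0.247 = 1.30984
Power-density ratio: P_B/P_A = (V_B/V_A)³ = (1.30984)³ = 2.24729

2.247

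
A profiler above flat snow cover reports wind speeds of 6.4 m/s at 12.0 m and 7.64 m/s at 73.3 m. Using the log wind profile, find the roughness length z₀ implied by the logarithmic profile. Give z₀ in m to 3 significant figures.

Log law: V(z) ∝ ln(z/z₀). With r = V₁/V₂ = 6.4/7.64 = 0.83770,
r · ln(z₂/z₀) = ln(z₁/z₀) ⇒ ln z₀ = (ln z₁ − r·ln z₂)/(1 − r)
ln z₀ = (2.48491 − 0.83770×4.29456) / 0.16230 = -6.8552
z₀ = exp(-6.8552) = 0.001054 m

z₀ ≈ 0.00105 m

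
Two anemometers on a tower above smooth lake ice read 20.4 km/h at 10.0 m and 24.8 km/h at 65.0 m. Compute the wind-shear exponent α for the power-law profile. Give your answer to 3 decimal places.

Power law: V₂/V₁ = (z₂/z₁)^α ⇒ α = ln(V₂/V₁) / ln(z₂/z₁)
α = ln(24.8/20.4) / ln(65.0/10.0) = ln(1.2157) / ln(6.5000)
  = 0.19531 / 1.87180 = 0.10434

α ≈ 0.104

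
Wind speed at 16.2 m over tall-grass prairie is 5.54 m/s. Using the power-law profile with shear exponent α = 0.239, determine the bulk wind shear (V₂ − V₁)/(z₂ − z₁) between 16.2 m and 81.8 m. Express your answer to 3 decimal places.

0.040 m/s/m

Power law: V₂ = V₁ · (z₂/z₁)^α = 5.54 × (5.0494)^0.239 = 8.1580 m/s
ΔV/Δz = (8.1580 − 5.54)/(81.8 − 16.2) = 2.6180/65.6000 = 0.03991 m/s/m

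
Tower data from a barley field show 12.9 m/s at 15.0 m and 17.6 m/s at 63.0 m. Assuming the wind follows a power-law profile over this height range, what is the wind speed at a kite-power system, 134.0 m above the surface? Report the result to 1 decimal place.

20.7 m/s

First find α: α = ln(V₂/V₁)/ln(z₂/z₁) = ln(17.6/12.9)/ln(63.0/15.0) = 0.31067/1.43508 = 0.2165
Extrapolate from 63.0 m to 134.0 m: V₃ = 17.6 × (134.0/63.0)^0.2165 = 17.6 × 1.1775 = 20.7237 m/s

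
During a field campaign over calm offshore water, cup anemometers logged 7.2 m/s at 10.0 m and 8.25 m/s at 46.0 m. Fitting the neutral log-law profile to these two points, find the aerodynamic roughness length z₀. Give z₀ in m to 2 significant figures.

Log law: V(z) ∝ ln(z/z₀). With r = V₁/V₂ = 7.2/8.25 = 0.87273,
r · ln(z₂/z₀) = ln(z₁/z₀) ⇒ ln z₀ = (ln z₁ − r·ln z₂)/(1 − r)
ln z₀ = (2.30259 − 0.87273×3.82864) / 0.12727 = -8.1618
z₀ = exp(-8.1618) = 0.0002853 m

z₀ ≈ 0.00029 m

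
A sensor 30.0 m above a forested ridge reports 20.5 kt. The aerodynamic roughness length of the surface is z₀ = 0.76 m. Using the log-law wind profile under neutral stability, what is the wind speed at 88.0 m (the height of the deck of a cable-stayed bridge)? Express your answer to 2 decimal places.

Log law: V(z) ∝ ln(z/z₀), so V₂/V₁ = ln(z₂/z₀) / ln(z₁/z₀).
ln(88.0/0.76) = 4.7518, ln(30.0/0.76) = 3.6756
V₂ = 20.5 × 4.7518/3.6756 = 20.5 × 1.2928 = 26.5019 kt

26.50 kt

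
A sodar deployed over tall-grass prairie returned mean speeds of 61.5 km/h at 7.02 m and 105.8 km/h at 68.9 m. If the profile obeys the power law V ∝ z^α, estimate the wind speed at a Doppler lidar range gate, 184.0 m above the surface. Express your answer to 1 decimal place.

First find α: α = ln(V₂/V₁)/ln(z₂/z₁) = ln(105.8/61.5)/ln(68.9/7.02) = 0.54251/2.28389 = 0.2375
Extrapolate from 68.9 m to 184.0 m: V₃ = 105.8 × (184.0/68.9)^0.2375 = 105.8 × 1.2628 = 133.6040 km/h

133.6 km/h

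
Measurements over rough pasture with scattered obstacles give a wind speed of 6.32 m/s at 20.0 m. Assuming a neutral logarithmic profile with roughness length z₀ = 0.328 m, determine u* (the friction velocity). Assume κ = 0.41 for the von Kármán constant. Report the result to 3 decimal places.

u* ≈ 0.630 m/s

Log law: V(z) = (u*/κ) · ln(z/z₀) ⇒ u* = κ · V / ln(z/z₀)
u* = 0.41 × 6.32 / ln(20.0/0.328) = 0.41 × 6.32 / 4.1105
   = 2.5912 / 4.1105 = 0.6304 m/s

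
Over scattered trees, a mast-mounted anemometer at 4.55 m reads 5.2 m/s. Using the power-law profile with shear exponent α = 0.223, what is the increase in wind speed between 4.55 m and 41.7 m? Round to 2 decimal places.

3.32 m/s

Power law: V₂ = V₁ · (z₂/z₁)^α = 5.2 × (9.1648)^0.223 = 8.5223 m/s
ΔV = 8.5223 − 5.2 = 3.3223 m/s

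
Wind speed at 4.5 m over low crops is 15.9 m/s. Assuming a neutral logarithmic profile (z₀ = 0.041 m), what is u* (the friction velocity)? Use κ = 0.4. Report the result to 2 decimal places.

Log law: V(z) = (u*/κ) · ln(z/z₀) ⇒ u* = κ · V / ln(z/z₀)
u* = 0.4 × 15.9 / ln(4.5/0.041) = 0.4 × 15.9 / 4.6983
   = 6.3600 / 4.6983 = 1.3537 m/s

u* ≈ 1.35 m/s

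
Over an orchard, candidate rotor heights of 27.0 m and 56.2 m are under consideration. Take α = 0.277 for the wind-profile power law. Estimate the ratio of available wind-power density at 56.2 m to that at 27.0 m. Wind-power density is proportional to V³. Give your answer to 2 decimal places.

1.84

Speed ratio: V_B/V_A = (z_B/z_A)^α = (56.2/27.0)^0.277 = (2.0815)^0.277 = 1.22515
Power-density ratio: P_B/P_A = (V_B/V_A)³ = (1.22515)³ = 1.83894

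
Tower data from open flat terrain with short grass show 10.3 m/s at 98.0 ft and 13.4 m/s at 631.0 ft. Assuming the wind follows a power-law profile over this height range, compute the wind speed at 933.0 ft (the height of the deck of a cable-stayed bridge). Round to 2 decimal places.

14.16 m/s

First find α: α = ln(V₂/V₁)/ln(z₂/z₁) = ln(13.4/10.3)/ln(631.0/98.0) = 0.26311/1.86234 = 0.1413
Extrapolate from 631.0 ft to 933.0 ft: V₃ = 13.4 × (933.0/631.0)^0.1413 = 13.4 × 1.0568 = 14.1612 m/s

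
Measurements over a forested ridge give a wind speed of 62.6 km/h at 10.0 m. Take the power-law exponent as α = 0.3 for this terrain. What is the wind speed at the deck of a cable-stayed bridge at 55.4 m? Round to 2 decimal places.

Power-law profile: V₂ = V₁ · (z₂/z₁)^α
V₂ = 62.6 × (55.4/10.0)^0.3 = 62.6 × (5.5400)^0.3
    = 62.6 × 1.6713 = 104.6230 km/h

104.62 km/h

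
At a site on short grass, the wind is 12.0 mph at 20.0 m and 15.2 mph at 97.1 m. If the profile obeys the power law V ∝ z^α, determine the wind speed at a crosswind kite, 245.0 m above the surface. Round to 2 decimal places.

First find α: α = ln(V₂/V₁)/ln(z₂/z₁) = ln(15.2/12.0)/ln(97.1/20.0) = 0.23639/1.58001 = 0.1496
Extrapolate from 97.1 m to 245.0 m: V₃ = 15.2 × (245.0/97.1)^0.1496 = 15.2 × 1.1485 = 17.4574 mph

17.46 mph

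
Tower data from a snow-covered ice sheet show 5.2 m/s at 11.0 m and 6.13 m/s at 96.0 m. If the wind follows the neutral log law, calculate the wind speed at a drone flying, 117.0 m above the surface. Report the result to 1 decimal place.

Log law: V ∝ ln(z/z₀). From the pair, with r = V₁/V₂ = 0.84829,
ln z₀ = (ln z₁ − r·ln z₂)/(1 − r) = (2.3979 − 0.84829×4.5643)/0.15171 = -9.7156 → z₀ = 0.00006033 m
V₃ = V₁ · ln(z₃/z₀)/ln(z₁/z₀) = 5.2 × 14.4778/12.1135 = 6.2149 m/s

6.2 m/s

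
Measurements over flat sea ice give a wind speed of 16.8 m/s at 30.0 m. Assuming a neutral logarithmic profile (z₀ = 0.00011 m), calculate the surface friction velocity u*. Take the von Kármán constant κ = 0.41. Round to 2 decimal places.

Log law: V(z) = (u*/κ) · ln(z/z₀) ⇒ u* = κ · V / ln(z/z₀)
u* = 0.41 × 16.8 / ln(30.0/0.00011) = 0.41 × 16.8 / 12.5162
   = 6.8880 / 12.5162 = 0.5503 m/s

u* ≈ 0.55 m/s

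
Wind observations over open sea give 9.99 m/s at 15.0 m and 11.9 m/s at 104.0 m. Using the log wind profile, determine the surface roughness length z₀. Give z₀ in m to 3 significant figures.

Log law: V(z) ∝ ln(z/z₀). With r = V₁/V₂ = 9.99/11.9 = 0.83950,
r · ln(z₂/z₀) = ln(z₁/z₀) ⇒ ln z₀ = (ln z₁ − r·ln z₂)/(1 − r)
ln z₀ = (2.70805 − 0.83950×4.64439) / 0.16050 = -7.4197
z₀ = exp(-7.4197) = 0.0005993 m

z₀ ≈ 0.000599 m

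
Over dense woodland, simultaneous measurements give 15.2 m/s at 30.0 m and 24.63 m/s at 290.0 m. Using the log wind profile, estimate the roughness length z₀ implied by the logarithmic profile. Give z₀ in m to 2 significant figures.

Log law: V(z) ∝ ln(z/z₀). With r = V₁/V₂ = 15.2/24.63 = 0.61713,
r · ln(z₂/z₀) = ln(z₁/z₀) ⇒ ln z₀ = (ln z₁ − r·ln z₂)/(1 − r)
ln z₀ = (3.40120 − 0.61713×5.66988) / 0.38287 = -0.2556
z₀ = exp(-0.2556) = 0.7744 m

z₀ ≈ 0.77 m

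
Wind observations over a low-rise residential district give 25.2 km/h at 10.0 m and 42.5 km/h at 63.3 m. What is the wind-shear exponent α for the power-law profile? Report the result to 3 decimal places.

Power law: V₂/V₁ = (z₂/z₁)^α ⇒ α = ln(V₂/V₁) / ln(z₂/z₁)
α = ln(42.5/25.2) / ln(63.3/10.0) = ln(1.6865) / ln(6.3300)
  = 0.52266 / 1.84530 = 0.28324

α ≈ 0.283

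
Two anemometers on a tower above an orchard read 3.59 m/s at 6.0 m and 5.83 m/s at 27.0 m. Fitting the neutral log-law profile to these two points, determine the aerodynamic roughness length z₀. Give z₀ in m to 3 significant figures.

z₀ ≈ 0.539 m

Log law: V(z) ∝ ln(z/z₀). With r = V₁/V₂ = 3.59/5.83 = 0.61578,
r · ln(z₂/z₀) = ln(z₁/z₀) ⇒ ln z₀ = (ln z₁ − r·ln z₂)/(1 − r)
ln z₀ = (1.79176 − 0.61578×3.29584) / 0.38422 = -0.6188
z₀ = exp(-0.6188) = 0.5386 m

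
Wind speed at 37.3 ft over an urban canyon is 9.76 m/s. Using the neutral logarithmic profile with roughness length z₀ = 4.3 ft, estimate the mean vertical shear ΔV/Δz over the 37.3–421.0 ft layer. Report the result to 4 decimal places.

Log law: V₂ = V₁ · ln(z₂/z₀)/ln(z₁/z₀) = 9.76 × 4.5840/2.1604 = 20.7093 m/s
ΔV/Δz = (20.7093 − 9.76)/(421.0 − 37.3) = 10.9493/383.7000 = 0.02854 m/s/ft

0.0285 m/s/ft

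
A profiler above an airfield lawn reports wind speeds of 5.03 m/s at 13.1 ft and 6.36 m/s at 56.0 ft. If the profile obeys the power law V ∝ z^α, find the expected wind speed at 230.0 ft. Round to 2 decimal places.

7.99 m/s

First find α: α = ln(V₂/V₁)/ln(z₂/z₁) = ln(6.36/5.03)/ln(56.0/13.1) = 0.23461/1.45274 = 0.1615
Extrapolate from 56.0 ft to 230.0 ft: V₃ = 6.36 × (230.0/56.0)^0.1615 = 6.36 × 1.2563 = 7.9899 m/s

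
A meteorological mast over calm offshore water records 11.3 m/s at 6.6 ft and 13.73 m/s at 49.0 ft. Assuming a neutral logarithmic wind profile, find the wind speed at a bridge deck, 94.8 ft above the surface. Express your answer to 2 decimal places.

Log law: V ∝ ln(z/z₀). From the pair, with r = V₁/V₂ = 0.82302,
ln z₀ = (ln z₁ − r·ln z₂)/(1 − r) = (1.8871 − 0.82302×3.8918)/0.17698 = -7.4354 → z₀ = 0.0005900 ft
V₃ = V₁ · ln(z₃/z₀)/ln(z₁/z₀) = 11.3 × 11.9872/9.3225 = 14.5299 m/s

14.53 m/s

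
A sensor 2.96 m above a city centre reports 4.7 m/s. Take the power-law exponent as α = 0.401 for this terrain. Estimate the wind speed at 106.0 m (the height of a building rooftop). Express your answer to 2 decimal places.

19.74 m/s

Power-law profile: V₂ = V₁ · (z₂/z₁)^α
V₂ = 4.7 × (106.0/2.96)^0.401 = 4.7 × (35.8108)^0.401
    = 4.7 × 4.1991 = 19.7359 m/s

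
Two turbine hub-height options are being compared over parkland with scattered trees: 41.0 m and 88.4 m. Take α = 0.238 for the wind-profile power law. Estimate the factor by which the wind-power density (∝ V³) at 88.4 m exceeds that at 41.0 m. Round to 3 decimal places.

1.731

Speed ratio: V_B/V_A = (z_B/z_A)^α = (88.4/41.0)^0.238 = (2.1561)^0.238 = 1.20064
Power-density ratio: P_B/P_A = (V_B/V_A)³ = (1.20064)³ = 1.73077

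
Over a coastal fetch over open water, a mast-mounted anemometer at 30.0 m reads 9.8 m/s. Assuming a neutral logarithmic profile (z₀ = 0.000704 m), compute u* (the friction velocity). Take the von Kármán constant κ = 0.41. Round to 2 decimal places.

Log law: V(z) = (u*/κ) · ln(z/z₀) ⇒ u* = κ · V / ln(z/z₀)
u* = 0.41 × 9.8 / ln(30.0/0.000704) = 0.41 × 9.8 / 10.6599
   = 4.0180 / 10.6599 = 0.3769 m/s

u* ≈ 0.38 m/s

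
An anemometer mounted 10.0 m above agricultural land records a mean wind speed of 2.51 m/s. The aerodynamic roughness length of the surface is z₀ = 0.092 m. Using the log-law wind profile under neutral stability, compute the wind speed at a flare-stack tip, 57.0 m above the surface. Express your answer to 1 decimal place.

Log law: V(z) ∝ ln(z/z₀), so V₂/V₁ = ln(z₂/z₀) / ln(z₁/z₀).
ln(57.0/0.092) = 6.4290, ln(10.0/0.092) = 4.6886
V₂ = 2.51 × 6.4290/4.6886 = 2.51 × 1.3712 = 3.4418 m/s

3.4 m/s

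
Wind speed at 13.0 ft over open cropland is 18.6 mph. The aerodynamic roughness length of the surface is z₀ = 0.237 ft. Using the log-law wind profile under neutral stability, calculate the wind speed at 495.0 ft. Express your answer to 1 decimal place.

Log law: V(z) ∝ ln(z/z₀), so V₂/V₁ = ln(z₂/z₀) / ln(z₁/z₀).
ln(495.0/0.237) = 7.6443, ln(13.0/0.237) = 4.0046
V₂ = 18.6 × 7.6443/4.0046 = 18.6 × 1.9088 = 35.5046 mph

35.5 mph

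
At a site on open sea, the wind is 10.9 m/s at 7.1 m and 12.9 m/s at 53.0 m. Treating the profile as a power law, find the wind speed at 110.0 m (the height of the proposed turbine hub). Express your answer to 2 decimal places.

13.71 m/s

First find α: α = ln(V₂/V₁)/ln(z₂/z₁) = ln(12.9/10.9)/ln(53.0/7.1) = 0.16846/2.01020 = 0.0838
Extrapolate from 53.0 m to 110.0 m: V₃ = 12.9 × (110.0/53.0)^0.0838 = 12.9 × 1.0631 = 13.7140 m/s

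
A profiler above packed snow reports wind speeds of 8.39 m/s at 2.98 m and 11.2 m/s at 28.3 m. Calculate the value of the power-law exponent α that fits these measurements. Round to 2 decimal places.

α ≈ 0.13

Power law: V₂/V₁ = (z₂/z₁)^α ⇒ α = ln(V₂/V₁) / ln(z₂/z₁)
α = ln(11.2/8.39) / ln(28.3/2.98) = ln(1.3349) / ln(9.4966)
  = 0.28887 / 2.25094 = 0.12833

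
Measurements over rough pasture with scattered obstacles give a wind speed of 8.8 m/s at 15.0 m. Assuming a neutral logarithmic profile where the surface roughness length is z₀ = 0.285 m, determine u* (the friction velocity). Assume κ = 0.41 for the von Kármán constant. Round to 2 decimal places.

u* ≈ 0.91 m/s

Log law: V(z) = (u*/κ) · ln(z/z₀) ⇒ u* = κ · V / ln(z/z₀)
u* = 0.41 × 8.8 / ln(15.0/0.285) = 0.41 × 8.8 / 3.9633
   = 3.6080 / 3.9633 = 0.9103 m/s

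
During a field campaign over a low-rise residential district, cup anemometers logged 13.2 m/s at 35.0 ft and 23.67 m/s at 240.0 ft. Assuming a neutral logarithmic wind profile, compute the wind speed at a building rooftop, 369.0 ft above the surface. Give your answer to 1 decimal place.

26.0 m/s

Log law: V ∝ ln(z/z₀). From the pair, with r = V₁/V₂ = 0.55767,
ln z₀ = (ln z₁ − r·ln z₂)/(1 − r) = (3.5553 − 0.55767×5.4806)/0.44233 = 1.1280 → z₀ = 3.090 ft
V₃ = V₁ · ln(z₃/z₀)/ln(z₁/z₀) = 13.2 × 4.7827/2.4273 = 26.0093 m/s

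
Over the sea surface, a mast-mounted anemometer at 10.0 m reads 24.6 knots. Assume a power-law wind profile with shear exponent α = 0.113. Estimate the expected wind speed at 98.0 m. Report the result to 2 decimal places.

Power-law profile: V₂ = V₁ · (z₂/z₁)^α
V₂ = 24.6 × (98.0/10.0)^0.113 = 24.6 × (9.8000)^0.113
    = 24.6 × 1.2942 = 31.8378 knots

31.84 knots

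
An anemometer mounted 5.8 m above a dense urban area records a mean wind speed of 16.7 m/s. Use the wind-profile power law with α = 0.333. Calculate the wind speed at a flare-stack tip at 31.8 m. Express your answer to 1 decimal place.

Power-law profile: V₂ = V₁ · (z₂/z₁)^α
V₂ = 16.7 × (31.8/5.8)^0.333 = 16.7 × (5.4828)^0.333
    = 16.7 × 1.7623 = 29.4309 m/s

29.4 m/s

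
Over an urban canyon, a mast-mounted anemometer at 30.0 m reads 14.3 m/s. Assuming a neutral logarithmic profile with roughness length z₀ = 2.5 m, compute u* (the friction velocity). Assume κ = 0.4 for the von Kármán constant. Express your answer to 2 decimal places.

Log law: V(z) = (u*/κ) · ln(z/z₀) ⇒ u* = κ · V / ln(z/z₀)
u* = 0.4 × 14.3 / ln(30.0/2.5) = 0.4 × 14.3 / 2.4849
   = 5.7200 / 2.4849 = 2.3019 m/s

u* ≈ 2.30 m/s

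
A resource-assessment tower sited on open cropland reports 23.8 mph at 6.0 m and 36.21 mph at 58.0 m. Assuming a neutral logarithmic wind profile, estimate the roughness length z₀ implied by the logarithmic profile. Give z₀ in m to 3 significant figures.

Log law: V(z) ∝ ln(z/z₀). With r = V₁/V₂ = 23.8/36.21 = 0.65728,
r · ln(z₂/z₀) = ln(z₁/z₀) ⇒ ln z₀ = (ln z₁ − r·ln z₂)/(1 − r)
ln z₀ = (1.79176 − 0.65728×4.06044) / 0.34272 = -2.5591
z₀ = exp(-2.5591) = 0.07737 m

z₀ ≈ 0.0774 m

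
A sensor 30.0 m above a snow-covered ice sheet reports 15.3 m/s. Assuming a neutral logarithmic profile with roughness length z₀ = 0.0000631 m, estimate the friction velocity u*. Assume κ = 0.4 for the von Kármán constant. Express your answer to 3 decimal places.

u* ≈ 0.468 m/s

Log law: V(z) = (u*/κ) · ln(z/z₀) ⇒ u* = κ · V / ln(z/z₀)
u* = 0.4 × 15.3 / ln(30.0/0.0000631) = 0.4 × 15.3 / 13.0720
   = 6.1200 / 13.0720 = 0.4682 m/s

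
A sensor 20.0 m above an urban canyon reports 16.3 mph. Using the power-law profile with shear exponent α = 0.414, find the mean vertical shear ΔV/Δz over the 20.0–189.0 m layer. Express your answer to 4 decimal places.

0.1480 mph/m

Power law: V₂ = V₁ · (z₂/z₁)^α = 16.3 × (9.4500)^0.414 = 41.3063 mph
ΔV/Δz = (41.3063 − 16.3)/(189.0 − 20.0) = 25.0063/169.0000 = 0.14797 mph/m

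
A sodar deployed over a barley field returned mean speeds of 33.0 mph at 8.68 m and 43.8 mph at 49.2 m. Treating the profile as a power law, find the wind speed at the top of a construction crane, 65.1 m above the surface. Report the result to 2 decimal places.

First find α: α = ln(V₂/V₁)/ln(z₂/z₁) = ln(43.8/33.0)/ln(49.2/8.68) = 0.28313/1.73487 = 0.1632
Extrapolate from 49.2 m to 65.1 m: V₃ = 43.8 × (65.1/49.2)^0.1632 = 43.8 × 1.0468 = 45.8481 mph

45.85 mph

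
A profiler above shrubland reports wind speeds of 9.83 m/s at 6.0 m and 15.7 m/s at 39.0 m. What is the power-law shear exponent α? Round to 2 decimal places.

Power law: V₂/V₁ = (z₂/z₁)^α ⇒ α = ln(V₂/V₁) / ln(z₂/z₁)
α = ln(15.7/9.83) / ln(39.0/6.0) = ln(1.5972) / ln(6.5000)
  = 0.46822 / 1.87180 = 0.25014

α ≈ 0.25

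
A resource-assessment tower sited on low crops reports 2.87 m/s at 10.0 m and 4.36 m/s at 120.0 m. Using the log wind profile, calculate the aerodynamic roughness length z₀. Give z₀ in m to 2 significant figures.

z₀ ≈ 0.083 m

Log law: V(z) ∝ ln(z/z₀). With r = V₁/V₂ = 2.87/4.36 = 0.65826,
r · ln(z₂/z₀) = ln(z₁/z₀) ⇒ ln z₀ = (ln z₁ − r·ln z₂)/(1 − r)
ln z₀ = (2.30259 − 0.65826×4.78749) / 0.34174 = -2.4838
z₀ = exp(-2.4838) = 0.08343 m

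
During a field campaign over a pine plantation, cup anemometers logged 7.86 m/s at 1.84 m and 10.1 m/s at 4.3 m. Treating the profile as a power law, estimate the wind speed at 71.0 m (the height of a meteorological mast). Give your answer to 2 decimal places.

First find α: α = ln(V₂/V₁)/ln(z₂/z₁) = ln(10.1/7.86)/ln(4.3/1.84) = 0.25075/0.84885 = 0.2954
Extrapolate from 4.3 m to 71.0 m: V₃ = 10.1 × (71.0/4.3)^0.2954 = 10.1 × 2.2895 = 23.1236 m/s

23.12 m/s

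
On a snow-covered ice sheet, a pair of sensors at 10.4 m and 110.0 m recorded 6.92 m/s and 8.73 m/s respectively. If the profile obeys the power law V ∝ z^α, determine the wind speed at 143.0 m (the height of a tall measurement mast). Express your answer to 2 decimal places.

First find α: α = ln(V₂/V₁)/ln(z₂/z₁) = ln(8.73/6.92)/ln(110.0/10.4) = 0.23235/2.35867 = 0.0985
Extrapolate from 110.0 m to 143.0 m: V₃ = 8.73 × (143.0/110.0)^0.0985 = 8.73 × 1.0262 = 8.9586 m/s

8.96 m/s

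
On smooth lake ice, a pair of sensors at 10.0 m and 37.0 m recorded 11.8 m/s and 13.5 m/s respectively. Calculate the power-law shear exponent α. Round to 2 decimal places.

Power law: V₂/V₁ = (z₂/z₁)^α ⇒ α = ln(V₂/V₁) / ln(z₂/z₁)
α = ln(13.5/11.8) / ln(37.0/10.0) = ln(1.1441) / ln(3.7000)
  = 0.13459 / 1.30833 = 0.10287

α ≈ 0.10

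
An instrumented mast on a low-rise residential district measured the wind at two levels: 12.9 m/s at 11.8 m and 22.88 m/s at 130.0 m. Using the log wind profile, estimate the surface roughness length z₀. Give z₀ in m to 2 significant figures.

Log law: V(z) ∝ ln(z/z₀). With r = V₁/V₂ = 12.9/22.88 = 0.56381,
r · ln(z₂/z₀) = ln(z₁/z₀) ⇒ ln z₀ = (ln z₁ − r·ln z₂)/(1 − r)
ln z₀ = (2.46810 − 0.56381×4.86753) / 0.43619 = -0.6334
z₀ = exp(-0.6334) = 0.5308 m

z₀ ≈ 0.53 m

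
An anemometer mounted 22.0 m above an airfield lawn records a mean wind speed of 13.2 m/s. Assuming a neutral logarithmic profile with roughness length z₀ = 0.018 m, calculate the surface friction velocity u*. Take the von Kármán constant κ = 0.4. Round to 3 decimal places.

u* ≈ 0.743 m/s

Log law: V(z) = (u*/κ) · ln(z/z₀) ⇒ u* = κ · V / ln(z/z₀)
u* = 0.4 × 13.2 / ln(22.0/0.018) = 0.4 × 13.2 / 7.1084
   = 5.2800 / 7.1084 = 0.7428 m/s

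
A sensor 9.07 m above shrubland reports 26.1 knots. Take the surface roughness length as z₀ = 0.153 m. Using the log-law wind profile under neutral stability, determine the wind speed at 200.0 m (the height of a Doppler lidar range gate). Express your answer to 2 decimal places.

45.88 knots

Log law: V(z) ∝ ln(z/z₀), so V₂/V₁ = ln(z₂/z₀) / ln(z₁/z₀).
ln(200.0/0.153) = 7.1756, ln(9.07/0.153) = 4.0823
V₂ = 26.1 × 7.1756/4.0823 = 26.1 × 1.7577 = 45.8772 knots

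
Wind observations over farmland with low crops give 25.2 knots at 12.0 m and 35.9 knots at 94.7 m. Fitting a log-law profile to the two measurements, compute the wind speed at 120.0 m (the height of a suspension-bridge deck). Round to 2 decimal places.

37.13 knots

Log law: V ∝ ln(z/z₀). From the pair, with r = V₁/V₂ = 0.70195,
ln z₀ = (ln z₁ − r·ln z₂)/(1 − r) = (2.4849 − 0.70195×4.5507)/0.29805 = -2.3804 → z₀ = 0.09252 m
V₃ = V₁ · ln(z₃/z₀)/ln(z₁/z₀) = 25.2 × 7.1679/4.8653 = 37.1264 knots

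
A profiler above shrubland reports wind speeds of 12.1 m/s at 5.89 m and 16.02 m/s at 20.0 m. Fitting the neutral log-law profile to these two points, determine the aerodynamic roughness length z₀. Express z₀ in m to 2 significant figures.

z₀ ≈ 0.14 m

Log law: V(z) ∝ ln(z/z₀). With r = V₁/V₂ = 12.1/16.02 = 0.75531,
r · ln(z₂/z₀) = ln(z₁/z₀) ⇒ ln z₀ = (ln z₁ − r·ln z₂)/(1 − r)
ln z₀ = (1.77326 − 0.75531×2.99573) / 0.24469 = -2.0002
z₀ = exp(-2.0002) = 0.1353 m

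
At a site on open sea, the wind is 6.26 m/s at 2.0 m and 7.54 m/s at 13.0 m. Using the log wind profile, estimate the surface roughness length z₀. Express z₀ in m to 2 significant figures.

Log law: V(z) ∝ ln(z/z₀). With r = V₁/V₂ = 6.26/7.54 = 0.83024,
r · ln(z₂/z₀) = ln(z₁/z₀) ⇒ ln z₀ = (ln z₁ − r·ln z₂)/(1 − r)
ln z₀ = (0.69315 − 0.83024×2.56495) / 0.16976 = -8.4611
z₀ = exp(-8.4611) = 0.0002115 m

z₀ ≈ 0.00021 m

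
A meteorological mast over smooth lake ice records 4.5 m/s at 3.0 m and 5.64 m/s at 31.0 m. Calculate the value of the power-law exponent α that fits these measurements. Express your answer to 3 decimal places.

Power law: V₂/V₁ = (z₂/z₁)^α ⇒ α = ln(V₂/V₁) / ln(z₂/z₁)
α = ln(5.64/4.5) / ln(31.0/3.0) = ln(1.2533) / ln(10.3333)
  = 0.22581 / 2.33537 = 0.09669

α ≈ 0.097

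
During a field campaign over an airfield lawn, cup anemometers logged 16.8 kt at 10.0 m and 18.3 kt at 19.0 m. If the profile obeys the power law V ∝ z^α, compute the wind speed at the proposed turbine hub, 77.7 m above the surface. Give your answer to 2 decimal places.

22.08 kt

First find α: α = ln(V₂/V₁)/ln(z₂/z₁) = ln(18.3/16.8)/ln(19.0/10.0) = 0.08552/0.64185 = 0.1332
Extrapolate from 19.0 m to 77.7 m: V₃ = 18.3 × (77.7/19.0)^0.1332 = 18.3 × 1.2064 = 22.0776 kt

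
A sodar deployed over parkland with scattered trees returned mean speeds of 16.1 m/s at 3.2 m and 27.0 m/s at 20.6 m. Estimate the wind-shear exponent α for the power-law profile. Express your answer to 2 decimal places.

Power law: V₂/V₁ = (z₂/z₁)^α ⇒ α = ln(V₂/V₁) / ln(z₂/z₁)
α = ln(27.0/16.1) / ln(20.6/3.2) = ln(1.6770) / ln(6.4375)
  = 0.51702 / 1.86214 = 0.27765

α ≈ 0.28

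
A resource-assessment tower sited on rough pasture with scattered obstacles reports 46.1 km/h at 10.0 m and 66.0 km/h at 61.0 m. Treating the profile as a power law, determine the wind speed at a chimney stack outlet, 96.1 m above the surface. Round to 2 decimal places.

First find α: α = ln(V₂/V₁)/ln(z₂/z₁) = ln(66.0/46.1)/ln(61.0/10.0) = 0.35884/1.80829 = 0.1984
Extrapolate from 61.0 m to 96.1 m: V₃ = 66.0 × (96.1/61.0)^0.1984 = 66.0 × 1.0944 = 72.2296 km/h

72.23 km/h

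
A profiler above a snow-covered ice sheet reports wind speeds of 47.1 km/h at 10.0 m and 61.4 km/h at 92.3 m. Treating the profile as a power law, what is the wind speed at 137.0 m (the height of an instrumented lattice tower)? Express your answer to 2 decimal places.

64.36 km/h

First find α: α = ln(V₂/V₁)/ln(z₂/z₁) = ln(61.4/47.1)/ln(92.3/10.0) = 0.26514/2.22246 = 0.1193
Extrapolate from 92.3 m to 137.0 m: V₃ = 61.4 × (137.0/92.3)^0.1193 = 61.4 × 1.0482 = 64.3621 km/h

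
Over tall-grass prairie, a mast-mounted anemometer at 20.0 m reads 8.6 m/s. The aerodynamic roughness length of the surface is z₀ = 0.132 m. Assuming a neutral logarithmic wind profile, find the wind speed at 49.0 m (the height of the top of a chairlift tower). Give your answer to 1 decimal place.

Log law: V(z) ∝ ln(z/z₀), so V₂/V₁ = ln(z₂/z₀) / ln(z₁/z₀).
ln(49.0/0.132) = 5.9168, ln(20.0/0.132) = 5.0207
V₂ = 8.6 × 5.9168/5.0207 = 8.6 × 1.1785 = 10.1349 m/s

10.1 m/s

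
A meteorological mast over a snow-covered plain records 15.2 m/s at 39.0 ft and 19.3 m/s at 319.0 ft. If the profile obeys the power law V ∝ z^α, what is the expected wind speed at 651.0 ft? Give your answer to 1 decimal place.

20.9 m/s

First find α: α = ln(V₂/V₁)/ln(z₂/z₁) = ln(19.3/15.2)/ln(319.0/39.0) = 0.23881/2.10163 = 0.1136
Extrapolate from 319.0 ft to 651.0 ft: V₃ = 19.3 × (651.0/319.0)^0.1136 = 19.3 × 1.0844 = 20.9295 m/s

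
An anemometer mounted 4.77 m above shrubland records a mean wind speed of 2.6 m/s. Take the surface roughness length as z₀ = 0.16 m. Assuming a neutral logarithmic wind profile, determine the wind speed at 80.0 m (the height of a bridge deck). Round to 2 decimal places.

4.76 m/s

Log law: V(z) ∝ ln(z/z₀), so V₂/V₁ = ln(z₂/z₀) / ln(z₁/z₀).
ln(80.0/0.16) = 6.2146, ln(4.77/0.16) = 3.3949
V₂ = 2.6 × 6.2146/3.3949 = 2.6 × 1.8306 = 4.7594 m/s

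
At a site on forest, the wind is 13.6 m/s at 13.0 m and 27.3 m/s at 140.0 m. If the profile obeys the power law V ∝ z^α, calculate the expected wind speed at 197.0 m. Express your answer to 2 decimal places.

First find α: α = ln(V₂/V₁)/ln(z₂/z₁) = ln(27.3/13.6)/ln(140.0/13.0) = 0.69682/2.37669 = 0.2932
Extrapolate from 140.0 m to 197.0 m: V₃ = 27.3 × (197.0/140.0)^0.2932 = 27.3 × 1.1053 = 30.1754 m/s

30.18 m/s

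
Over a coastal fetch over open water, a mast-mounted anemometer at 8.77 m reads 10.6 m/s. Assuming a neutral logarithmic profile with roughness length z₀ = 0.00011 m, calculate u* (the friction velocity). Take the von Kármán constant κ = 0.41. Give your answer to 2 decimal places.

Log law: V(z) = (u*/κ) · ln(z/z₀) ⇒ u* = κ · V / ln(z/z₀)
u* = 0.41 × 10.6 / ln(8.77/0.00011) = 0.41 × 10.6 / 11.2864
   = 4.3460 / 11.2864 = 0.3851 m/s

u* ≈ 0.39 m/s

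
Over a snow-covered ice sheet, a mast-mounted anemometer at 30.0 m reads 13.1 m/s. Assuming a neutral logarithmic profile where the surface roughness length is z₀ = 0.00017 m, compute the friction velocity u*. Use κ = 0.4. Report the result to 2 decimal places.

Log law: V(z) = (u*/κ) · ln(z/z₀) ⇒ u* = κ · V / ln(z/z₀)
u* = 0.4 × 13.1 / ln(30.0/0.00017) = 0.4 × 13.1 / 12.0809
   = 5.2400 / 12.0809 = 0.4337 m/s

u* ≈ 0.43 m/s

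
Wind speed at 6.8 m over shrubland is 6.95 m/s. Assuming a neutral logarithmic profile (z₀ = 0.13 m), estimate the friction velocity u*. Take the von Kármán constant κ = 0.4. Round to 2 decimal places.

Log law: V(z) = (u*/κ) · ln(z/z₀) ⇒ u* = κ · V / ln(z/z₀)
u* = 0.4 × 6.95 / ln(6.8/0.13) = 0.4 × 6.95 / 3.9571
   = 2.7800 / 3.9571 = 0.7025 m/s

u* ≈ 0.70 m/s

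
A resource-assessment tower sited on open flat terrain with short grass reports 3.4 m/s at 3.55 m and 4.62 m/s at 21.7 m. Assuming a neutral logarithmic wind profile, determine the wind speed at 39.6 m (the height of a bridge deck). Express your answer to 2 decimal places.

5.03 m/s

Log law: V ∝ ln(z/z₀). From the pair, with r = V₁/V₂ = 0.73593,
ln z₀ = (ln z₁ − r·ln z₂)/(1 − r) = (1.2669 − 0.73593×3.0773)/0.26407 = -3.7783 → z₀ = 0.02286 m
V₃ = V₁ · ln(z₃/z₀)/ln(z₁/z₀) = 3.4 × 7.4572/5.0453 = 5.0254 m/s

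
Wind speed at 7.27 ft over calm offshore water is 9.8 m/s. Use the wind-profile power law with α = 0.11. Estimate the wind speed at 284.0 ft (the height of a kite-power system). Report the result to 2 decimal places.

14.67 m/s

Power-law profile: V₂ = V₁ · (z₂/z₁)^α
V₂ = 9.8 × (284.0/7.27)^0.11 = 9.8 × (39.0646)^0.11
    = 9.8 × 1.4966 = 14.6664 m/s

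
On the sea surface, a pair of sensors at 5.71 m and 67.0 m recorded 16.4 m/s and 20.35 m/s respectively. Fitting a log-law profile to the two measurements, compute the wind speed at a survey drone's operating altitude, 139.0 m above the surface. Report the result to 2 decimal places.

Log law: V ∝ ln(z/z₀). From the pair, with r = V₁/V₂ = 0.80590,
ln z₀ = (ln z₁ − r·ln z₂)/(1 − r) = (1.7422 − 0.80590×4.2047)/0.19410 = -8.4817 → z₀ = 0.0002072 m
V₃ = V₁ · ln(z₃/z₀)/ln(z₁/z₀) = 16.4 × 13.4162/10.2239 = 21.5206 m/s

21.52 m/s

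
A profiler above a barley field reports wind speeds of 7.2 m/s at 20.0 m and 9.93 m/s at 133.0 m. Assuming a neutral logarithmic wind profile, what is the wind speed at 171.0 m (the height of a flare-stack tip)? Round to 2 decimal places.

10.29 m/s

Log law: V ∝ ln(z/z₀). From the pair, with r = V₁/V₂ = 0.72508,
ln z₀ = (ln z₁ − r·ln z₂)/(1 − r) = (2.9957 − 0.72508×4.8903)/0.27492 = -2.0011 → z₀ = 0.1352 m
V₃ = V₁ · ln(z₃/z₀)/ln(z₁/z₀) = 7.2 × 7.1427/4.9968 = 10.2921 m/s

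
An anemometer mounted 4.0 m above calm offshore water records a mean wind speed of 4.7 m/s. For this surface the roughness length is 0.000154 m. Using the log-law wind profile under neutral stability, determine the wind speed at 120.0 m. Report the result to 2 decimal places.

Log law: V(z) ∝ ln(z/z₀), so V₂/V₁ = ln(z₂/z₀) / ln(z₁/z₀).
ln(120.0/0.000154) = 13.5660, ln(4.0/0.000154) = 10.1649
V₂ = 4.7 × 13.5660/10.1649 = 4.7 × 1.3346 = 6.2726 m/s

6.27 m/s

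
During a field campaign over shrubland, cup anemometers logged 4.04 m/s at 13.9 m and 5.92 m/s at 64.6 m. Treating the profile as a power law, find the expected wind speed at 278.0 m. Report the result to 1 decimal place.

First find α: α = ln(V₂/V₁)/ln(z₂/z₁) = ln(5.92/4.04)/ln(64.6/13.9) = 0.38209/1.53633 = 0.2487
Extrapolate from 64.6 m to 278.0 m: V₃ = 5.92 × (278.0/64.6)^0.2487 = 5.92 × 1.4376 = 8.5105 m/s

8.5 m/s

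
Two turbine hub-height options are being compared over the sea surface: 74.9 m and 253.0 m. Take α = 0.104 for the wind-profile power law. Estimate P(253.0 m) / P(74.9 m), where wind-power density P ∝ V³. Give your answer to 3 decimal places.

1.462

Speed ratio: V_B/V_A = (z_B/z_A)^α = (253.0/74.9)^0.104 = (3.3778)^0.104 = 1.13495
Power-density ratio: P_B/P_A = (V_B/V_A)³ = (1.13495)³ = 1.46196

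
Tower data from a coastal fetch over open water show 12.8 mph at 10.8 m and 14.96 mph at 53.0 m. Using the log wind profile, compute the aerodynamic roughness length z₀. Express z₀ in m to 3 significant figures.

z₀ ≈ 0.000870 m

Log law: V(z) ∝ ln(z/z₀). With r = V₁/V₂ = 12.8/14.96 = 0.85561,
r · ln(z₂/z₀) = ln(z₁/z₀) ⇒ ln z₀ = (ln z₁ − r·ln z₂)/(1 − r)
ln z₀ = (2.37955 − 0.85561×3.97029) / 0.14439 = -7.0471
z₀ = exp(-7.0471) = 0.0008699 m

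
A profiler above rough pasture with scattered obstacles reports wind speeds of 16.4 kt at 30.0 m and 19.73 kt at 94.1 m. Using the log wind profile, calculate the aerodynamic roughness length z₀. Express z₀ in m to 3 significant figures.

Log law: V(z) ∝ ln(z/z₀). With r = V₁/V₂ = 16.4/19.73 = 0.83122,
r · ln(z₂/z₀) = ln(z₁/z₀) ⇒ ln z₀ = (ln z₁ − r·ln z₂)/(1 − r)
ln z₀ = (3.40120 − 0.83122×4.54436) / 0.16878 = -2.2288
z₀ = exp(-2.2288) = 0.1077 m

z₀ ≈ 0.108 m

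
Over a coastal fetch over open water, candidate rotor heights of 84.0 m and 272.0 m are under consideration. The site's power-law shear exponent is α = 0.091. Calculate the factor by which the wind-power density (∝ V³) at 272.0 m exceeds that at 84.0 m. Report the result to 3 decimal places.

Speed ratio: V_B/V_A = (z_B/z_A)^α = (272.0/84.0)^0.091 = (3.2381)^0.091 = 1.11285
Power-density ratio: P_B/P_A = (V_B/V_A)³ = (1.11285)³ = 1.37819

1.378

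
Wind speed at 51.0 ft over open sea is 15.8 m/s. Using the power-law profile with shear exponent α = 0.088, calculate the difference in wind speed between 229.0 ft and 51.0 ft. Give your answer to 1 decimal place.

2.2 m/s

Power law: V₂ = V₁ · (z₂/z₁)^α = 15.8 × (4.4902)^0.088 = 18.0325 m/s
ΔV = 18.0325 − 15.8 = 2.2325 m/s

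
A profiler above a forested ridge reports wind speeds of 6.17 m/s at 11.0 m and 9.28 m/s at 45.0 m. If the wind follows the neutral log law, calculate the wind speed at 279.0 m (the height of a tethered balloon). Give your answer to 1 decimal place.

Log law: V ∝ ln(z/z₀). From the pair, with r = V₁/V₂ = 0.66487,
ln z₀ = (ln z₁ − r·ln z₂)/(1 − r) = (2.3979 − 0.66487×3.8067)/0.33513 = -0.3970 → z₀ = 0.6723 m
V₃ = V₁ · ln(z₃/z₀)/ln(z₁/z₀) = 6.17 × 6.0282/2.7949 = 13.3079 m/s

13.3 m/s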